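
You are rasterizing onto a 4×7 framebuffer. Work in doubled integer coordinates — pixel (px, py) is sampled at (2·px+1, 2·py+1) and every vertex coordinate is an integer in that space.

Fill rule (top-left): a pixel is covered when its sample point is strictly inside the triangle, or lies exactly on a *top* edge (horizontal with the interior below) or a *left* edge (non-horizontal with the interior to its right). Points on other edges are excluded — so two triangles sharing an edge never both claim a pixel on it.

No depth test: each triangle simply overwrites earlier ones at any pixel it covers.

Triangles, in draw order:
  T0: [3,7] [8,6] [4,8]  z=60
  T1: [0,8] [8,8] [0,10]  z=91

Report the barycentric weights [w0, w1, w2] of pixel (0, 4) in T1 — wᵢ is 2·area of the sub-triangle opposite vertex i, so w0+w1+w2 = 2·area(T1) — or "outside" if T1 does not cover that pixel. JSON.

T0:
  2·area = 6
  edge (3, 7)→(8, 6): d=(5,-1) top-left  bias=+0
  edge (8, 6)→(4, 8): d=(-4,2) right/bottom  bias=-1
  edge (4, 8)→(3, 7): d=(-1,-1) top-left  bias=+0
    (0,2)@(1, 5): e=[-12,18,0] → ·  [on edge]
    (1,3)@(3, 7): e=[0,6,0] → #  [on edge]
    (2,3)@(5, 7): e=[2,2,2] → #
    (3,3)@(7, 7): e=[4,-2,4] → ·
    (1,4)@(3, 9): e=[10,-2,-2] → ·
    (2,4)@(5, 9): e=[12,-6,0] → ·  [on edge]
    (3,5)@(7, 11): e=[24,-18,0] → ·  [on edge]
  covered (2 px):
    · · · ·
    · · · ·
    · · · ·
    · # # ·
    · · · ·
    · · · ·
    · · · ·
T1:
  2·area = 16
  edge (0, 8)→(8, 8): d=(8,0) top-left  bias=+0
  edge (8, 8)→(0, 10): d=(-8,2) right/bottom  bias=-1
  edge (0, 10)→(0, 8): d=(0,-2) top-left  bias=+0
    (0,4)@(1, 9): e=[8,6,2] → #
    (1,4)@(3, 9): e=[8,2,6] → #
    (2,4)@(5, 9): e=[8,-2,10] → ·
    (0,5)@(1, 11): e=[24,-10,2] → ·
    (1,5)@(3, 11): e=[24,-14,6] → ·
  covered (2 px):
    · · · ·
    · · · ·
    · · · ·
    · · · ·
    # # · ·
    · · · ·
    · · · ·

Answer: [6,2,8]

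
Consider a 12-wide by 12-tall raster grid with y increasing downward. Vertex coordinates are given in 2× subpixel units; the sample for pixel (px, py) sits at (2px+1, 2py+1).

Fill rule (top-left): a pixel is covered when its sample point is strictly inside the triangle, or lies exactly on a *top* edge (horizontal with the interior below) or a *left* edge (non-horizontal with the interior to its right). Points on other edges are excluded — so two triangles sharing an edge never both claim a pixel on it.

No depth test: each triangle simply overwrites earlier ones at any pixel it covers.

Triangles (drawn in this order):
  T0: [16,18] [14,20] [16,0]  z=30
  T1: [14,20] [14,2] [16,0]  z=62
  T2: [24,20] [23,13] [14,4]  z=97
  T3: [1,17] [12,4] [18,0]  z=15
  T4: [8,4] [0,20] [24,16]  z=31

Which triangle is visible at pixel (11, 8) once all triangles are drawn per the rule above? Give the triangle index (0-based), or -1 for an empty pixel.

T0:
  2·area = 36
  edge (16, 18)→(14, 20): d=(-2,2) right/bottom  bias=-1
  edge (14, 20)→(16, 0): d=(2,-20) top-left  bias=+0
  edge (16, 0)→(16, 18): d=(0,18) right/bottom  bias=-1
    (7,5)@(15, 11): e=[16,2,18] → █
    (8,5)@(17, 11): e=[12,42,-18] → ·
    (11,5)@(23, 11): e=[0,162,-126] → ·  [on edge]
    (7,6)@(15, 13): e=[12,6,18] → █
    (8,6)@(17, 13): e=[8,46,-18] → ·
    (10,6)@(21, 13): e=[0,126,-90] → ·  [on edge]
    (7,7)@(15, 15): e=[8,10,18] → █
    (8,7)@(17, 15): e=[4,50,-18] → ·
    (9,7)@(19, 15): e=[0,90,-54] → ·  [on edge]
    (7,8)@(15, 17): e=[4,14,18] → █
    (8,8)@(17, 17): e=[0,54,-18] → ·  [on edge]
    (7,9)@(15, 19): e=[0,18,18] → ·  [on edge]
    (6,10)@(13, 21): e=[0,-18,54] → ·  [on edge]
    (5,11)@(11, 23): e=[0,-54,90] → ·  [on edge]
  covered (4 px):
    · · · · · · · · · · · ·
    · · · · · · · · · · · ·
    · · · · · · · · · · · ·
    · · · · · · · · · · · ·
    · · · · · · · · · · · ·
    · · · · · · · █ · · · ·
    · · · · · · · █ · · · ·
    · · · · · · · █ · · · ·
    · · · · · · · █ · · · ·
    · · · · · · · · · · · ·
    · · · · · · · · · · · ·
    · · · · · · · · · · · ·
T1:
  2·area = 36
  edge (14, 20)→(14, 2): d=(0,-18) top-left  bias=+0
  edge (14, 2)→(16, 0): d=(2,-2) top-left  bias=+0
  edge (16, 0)→(14, 20): d=(-2,20) right/bottom  bias=-1
    (7,0)@(15, 1): e=[18,0,18] → █  [on edge]
    (8,0)@(17, 1): e=[54,4,-22] → ·
    (6,1)@(13, 3): e=[-18,0,54] → ·  [on edge]
    (7,1)@(15, 3): e=[18,4,14] → █
    (8,1)@(17, 3): e=[54,8,-26] → ·
    (5,2)@(11, 5): e=[-54,0,90] → ·  [on edge]
    (7,2)@(15, 5): e=[18,8,10] → █
    (8,2)@(17, 5): e=[54,12,-30] → ·
    (4,3)@(9, 7): e=[-90,0,126] → ·  [on edge]
    (7,3)@(15, 7): e=[18,12,6] → █
    (8,3)@(17, 7): e=[54,16,-34] → ·
    (3,4)@(7, 9): e=[-126,0,162] → ·  [on edge]
    (2,5)@(5, 11): e=[-162,0,198] → ·  [on edge]
    (1,6)@(3, 13): e=[-198,0,234] → ·  [on edge]
    (0,7)@(1, 15): e=[-234,0,270] → ·  [on edge]
  covered (5 px):
    · · · · · · · █ · · · ·
    · · · · · · · █ · · · ·
    · · · · · · · █ · · · ·
    · · · · · · · █ · · · ·
    · · · · · · · █ · · · ·
    · · · · · · · · · · · ·
    · · · · · · · · · · · ·
    · · · · · · · · · · · ·
    · · · · · · · · · · · ·
    · · · · · · · · · · · ·
    · · · · · · · · · · · ·
    · · · · · · · · · · · ·
T2:
  2·area = 54  (B↔C swapped to make it positive)
  edge (24, 20)→(14, 4): d=(-10,-16) top-left  bias=+0
  edge (14, 4)→(23, 13): d=(9,9) right/bottom  bias=-1
  edge (23, 13)→(24, 20): d=(1,7) right/bottom  bias=-1
    (5,0)@(11, 1): e=[-18,0,72] → ·  [on edge]
    (6,1)@(13, 3): e=[-6,0,60] → ·  [on edge]
    (7,2)@(15, 5): e=[6,0,48] → ·  [on edge]
    (8,3)@(17, 7): e=[18,0,36] → ·  [on edge]
    (9,4)@(19, 9): e=[30,0,24] → ·  [on edge]
    (9,5)@(19, 11): e=[10,18,26] → █
    (10,5)@(21, 11): e=[42,0,12] → ·  [on edge]
    (9,6)@(19, 13): e=[-10,36,28] → ·
    (10,6)@(21, 13): e=[22,18,14] → █
    (11,6)@(23, 13): e=[54,0,0] → ·  [on edge]
    (10,7)@(21, 15): e=[2,36,16] → █
    (11,7)@(23, 15): e=[34,18,2] → █
  covered (5 px):
    · · · · · · · · · · · ·
    · · · · · · · · · · · ·
    · · · · · · · · · · · ·
    · · · · · · · · · · · ·
    · · · · · · · · · · · ·
    · · · · · · · · · █ · ·
    · · · · · · · · · · █ ·
    · · · · · · · · · · █ █
    · · · · · · · · · · · █
    · · · · · · · · · · · ·
    · · · · · · · · · · · ·
    · · · · · · · · · · · ·
T3:
  2·area = 34
  edge (1, 17)→(12, 4): d=(11,-13) top-left  bias=+0
  edge (12, 4)→(18, 0): d=(6,-4) top-left  bias=+0
  edge (18, 0)→(1, 17): d=(-17,17) right/bottom  bias=-1
    (8,0)@(17, 1): e=[32,2,0] → ·  [on edge]
    (7,1)@(15, 3): e=[28,6,0] → ·  [on edge]
    (6,2)@(13, 5): e=[24,10,0] → ·  [on edge]
    (5,3)@(11, 7): e=[20,14,0] → ·  [on edge]
    (4,4)@(9, 9): e=[16,18,0] → ·  [on edge]
    (3,5)@(7, 11): e=[12,22,0] → ·  [on edge]
    (2,6)@(5, 13): e=[8,26,0] → ·  [on edge]
    (1,7)@(3, 15): e=[4,30,0] → ·  [on edge]
    (0,8)@(1, 17): e=[0,34,0] → ·  [on edge]
  covered (0 px):
    · · · · · · · · · · · ·
    · · · · · · · · · · · ·
    · · · · · · · · · · · ·
    · · · · · · · · · · · ·
    · · · · · · · · · · · ·
    · · · · · · · · · · · ·
    · · · · · · · · · · · ·
    · · · · · · · · · · · ·
    · · · · · · · · · · · ·
    · · · · · · · · · · · ·
    · · · · · · · · · · · ·
    · · · · · · · · · · · ·
T4:
  2·area = 352  (B↔C swapped to make it positive)
  edge (8, 4)→(24, 16): d=(16,12) right/bottom  bias=-1
  edge (24, 16)→(0, 20): d=(-24,4) right/bottom  bias=-1
  edge (0, 20)→(8, 4): d=(8,-16) top-left  bias=+0
    (4,2)@(9, 5): e=[4,324,24] → █
    (5,2)@(11, 5): e=[-20,316,56] → ·
    (3,3)@(7, 7): e=[60,284,8] → █
    (5,3)@(11, 7): e=[12,268,72] → █
    (6,3)@(13, 7): e=[-12,260,104] → ·
    (3,4)@(7, 9): e=[92,236,24] → █
    (6,4)@(13, 9): e=[20,212,120] → █
    (7,4)@(15, 9): e=[-4,204,152] → ·
    (2,5)@(5, 11): e=[148,196,8] → █
    (7,5)@(15, 11): e=[28,156,168] → █
    (8,5)@(17, 11): e=[4,148,200] → █
    (9,5)@(19, 11): e=[-20,140,232] → ·
  covered (44 px):
    · · · · · · · · · · · ·
    · · · · · · · · · · · ·
    · · · · █ · · · · · · ·
    · · · █ █ █ · · · · · ·
    · · · █ █ █ █ · · · · ·
    · · █ █ █ █ █ █ █ · · ·
    · · █ █ █ █ █ █ █ █ · ·
    · █ █ █ █ █ █ █ █ █ █ ·
    · █ █ █ █ █ █ █ █ · · ·
    █ █ █ · · · · · · · · ·
    · · · · · · · · · · · ·
    · · · · · · · · · · · ·

Z-buffer (winner per pixel, '.' = empty):
  . . . . . . . 1 . . . .
  . . . . . . . 1 . . . .
  . . . . 4 . . 1 . . . .
  . . . 4 4 4 . 1 . . . .
  . . . 4 4 4 4 1 . . . .
  . . 4 4 4 4 4 4 4 2 . .
  . . 4 4 4 4 4 4 4 4 2 .
  . 4 4 4 4 4 4 4 4 4 4 2
  . 4 4 4 4 4 4 4 4 . . 2
  4 4 4 . . . . . . . . .
  . . . . . . . . . . . .
  . . . . . . . . . . . .

Answer: 2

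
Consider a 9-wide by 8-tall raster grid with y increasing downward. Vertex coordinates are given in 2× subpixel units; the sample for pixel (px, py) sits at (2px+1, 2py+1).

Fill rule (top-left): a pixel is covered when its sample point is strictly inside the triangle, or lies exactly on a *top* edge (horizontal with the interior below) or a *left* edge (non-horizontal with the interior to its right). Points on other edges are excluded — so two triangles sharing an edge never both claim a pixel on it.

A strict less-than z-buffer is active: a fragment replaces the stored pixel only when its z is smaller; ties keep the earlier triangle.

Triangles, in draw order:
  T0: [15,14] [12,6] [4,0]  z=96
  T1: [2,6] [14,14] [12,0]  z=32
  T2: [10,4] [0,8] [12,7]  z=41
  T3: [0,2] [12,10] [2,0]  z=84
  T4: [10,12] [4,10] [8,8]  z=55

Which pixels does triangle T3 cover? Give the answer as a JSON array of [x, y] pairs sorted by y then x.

T0:
  2·area = 46  (B↔C swapped to make it positive)
  edge (15, 14)→(4, 0): d=(-11,-14) top-left  bias=+0
  edge (4, 0)→(12, 6): d=(8,6) right/bottom  bias=-1
  edge (12, 6)→(15, 14): d=(3,8) right/bottom  bias=-1
    (2,0)@(5, 1): e=[3,2,41] → X
    (3,0)@(7, 1): e=[31,-10,25] → .
    (2,1)@(5, 3): e=[-19,18,47] → .
    (3,1)@(7, 3): e=[9,6,31] → X
    (4,1)@(9, 3): e=[37,-6,15] → .
    (3,2)@(7, 5): e=[-13,22,37] → .
    (4,2)@(9, 5): e=[15,10,21] → X
    (5,2)@(11, 5): e=[43,-2,5] → .
    (4,3)@(9, 7): e=[-7,26,27] → .
    (5,3)@(11, 7): e=[21,14,11] → X
    (6,3)@(13, 7): e=[49,2,-5] → .
    (5,4)@(11, 9): e=[-1,30,17] → .
  covered (6 px):
    . . X . . . . . .
    . . . X . . . . .
    . . . . X . . . .
    . . . . . X . . .
    . . . . . . X . .
    . . . . . . X . .
    . . . . . . . . .
    . . . . . . . . .
T1:
  2·area = 152  (B↔C swapped to make it positive)
  edge (2, 6)→(12, 0): d=(10,-6) top-left  bias=+0
  edge (12, 0)→(14, 14): d=(2,14) right/bottom  bias=-1
  edge (14, 14)→(2, 6): d=(-12,-8) top-left  bias=+0
    (5,0)@(11, 1): e=[4,16,132] → X
    (6,0)@(13, 1): e=[16,-12,148] → .
    (3,1)@(7, 3): e=[0,76,76] → X  [on edge]
    (4,1)@(9, 3): e=[12,48,92] → X
    (6,1)@(13, 3): e=[36,-8,124] → .
    (2,2)@(5, 5): e=[8,108,36] → X
    (6,2)@(13, 5): e=[56,-4,100] → .
    (2,3)@(5, 7): e=[28,112,12] → X
    (6,3)@(13, 7): e=[76,0,76] → .  [on edge]
    (2,4)@(5, 9): e=[48,116,-12] → .
    (3,4)@(7, 9): e=[60,88,4] → X
    (6,4)@(13, 9): e=[96,4,52] → X
  covered (19 px):
    . . . . . X . . .
    . . . X X X . . .
    . . X X X X . . .
    . . X X X X . . .
    . . . X X X X . .
    . . . . . X X . .
    . . . . . . X . .
    . . . . . . . . .
T2:
  2·area = 38  (B↔C swapped to make it positive)
  edge (10, 4)→(12, 7): d=(2,3) right/bottom  bias=-1
  edge (12, 7)→(0, 8): d=(-12,1) right/bottom  bias=-1
  edge (0, 8)→(10, 4): d=(10,-4) top-left  bias=+0
    (4,2)@(9, 5): e=[5,27,6] → X
    (5,2)@(11, 5): e=[-1,25,14] → .
    (1,3)@(3, 7): e=[27,9,2] → X
    (2,3)@(5, 7): e=[21,7,10] → X
    (3,3)@(7, 7): e=[15,5,18] → X
    (5,3)@(11, 7): e=[3,1,34] → X
    (6,3)@(13, 7): e=[-3,-1,42] → .
    (1,4)@(3, 9): e=[31,-15,22] → .
    (2,4)@(5, 9): e=[25,-17,30] → .
    (3,4)@(7, 9): e=[19,-19,38] → .
    (4,4)@(9, 9): e=[13,-21,46] → .
    (5,4)@(11, 9): e=[7,-23,54] → .
  covered (6 px):
    . . . . . . . . .
    . . . . . . . . .
    . . . . X . . . .
    . X X X X X . . .
    . . . . . . . . .
    . . . . . . . . .
    . . . . . . . . .
    . . . . . . . . .
T3:
  2·area = 40  (B↔C swapped to make it positive)
  edge (0, 2)→(2, 0): d=(2,-2) top-left  bias=+0
  edge (2, 0)→(12, 10): d=(10,10) right/bottom  bias=-1
  edge (12, 10)→(0, 2): d=(-12,-8) top-left  bias=+0
    (0,0)@(1, 1): e=[0,20,20] → X  [on edge]
    (1,0)@(3, 1): e=[4,0,36] → .  [on edge]
    (0,1)@(1, 3): e=[4,40,-4] → .
    (1,1)@(3, 3): e=[8,20,12] → X
    (2,1)@(5, 3): e=[12,0,28] → .  [on edge]
    (1,2)@(3, 5): e=[12,40,-12] → .
    (2,2)@(5, 5): e=[16,20,4] → X
    (3,2)@(7, 5): e=[20,0,20] → .  [on edge]
    (2,3)@(5, 7): e=[20,40,-20] → .
    (4,3)@(9, 7): e=[28,0,12] → .  [on edge]
    (5,4)@(11, 9): e=[36,0,4] → .  [on edge]
    (6,5)@(13, 11): e=[44,0,-4] → .  [on edge]
    (7,6)@(15, 13): e=[52,0,-12] → .  [on edge]
    (8,7)@(17, 15): e=[60,0,-20] → .  [on edge]
  covered (3 px):
    X . . . . . . . .
    . X . . . . . . .
    . . X . . . . . .
    . . . . . . . . .
    . . . . . . . . .
    . . . . . . . . .
    . . . . . . . . .
    . . . . . . . . .
T4:
  2·area = 20
  edge (10, 12)→(4, 10): d=(-6,-2) top-left  bias=+0
  edge (4, 10)→(8, 8): d=(4,-2) top-left  bias=+0
  edge (8, 8)→(10, 12): d=(2,4) right/bottom  bias=-1
    (0,4)@(1, 9): e=[0,-10,30] → .  [on edge]
    (3,4)@(7, 9): e=[12,2,6] → X
    (4,4)@(9, 9): e=[16,6,-2] → .
    (3,5)@(7, 11): e=[0,10,10] → X  [on edge]
    (4,5)@(9, 11): e=[4,14,2] → X
    (5,5)@(11, 11): e=[8,18,-6] → .
    (3,6)@(7, 13): e=[-12,18,14] → .
    (4,6)@(9, 13): e=[-8,22,6] → .
    (6,6)@(13, 13): e=[0,30,-10] → .  [on edge]
  covered (3 px):
    . . . . . . . . .
    . . . . . . . . .
    . . . . . . . . .
    . . . . . . . . .
    . . . X . . . . .
    . . . X X . . . .
    . . . . . . . . .
    . . . . . . . . .

Result: [[0,0],[1,1],[2,2]]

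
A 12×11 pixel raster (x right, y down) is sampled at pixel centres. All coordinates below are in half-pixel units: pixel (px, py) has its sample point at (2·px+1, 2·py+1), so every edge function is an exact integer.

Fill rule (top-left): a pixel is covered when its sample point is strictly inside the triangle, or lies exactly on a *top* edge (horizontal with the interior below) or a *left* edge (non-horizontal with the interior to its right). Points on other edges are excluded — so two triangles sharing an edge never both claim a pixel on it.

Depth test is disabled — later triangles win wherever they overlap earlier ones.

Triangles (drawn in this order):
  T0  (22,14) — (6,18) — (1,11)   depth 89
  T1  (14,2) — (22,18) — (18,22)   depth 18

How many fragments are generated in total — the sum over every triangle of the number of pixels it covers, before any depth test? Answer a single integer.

T0:
  2·area = 132
  edge (22, 14)→(6, 18): d=(-16,4) right/bottom  bias=-1
  edge (6, 18)→(1, 11): d=(-5,-7) top-left  bias=+0
  edge (1, 11)→(22, 14): d=(21,3) right/bottom  bias=-1
    (0,5)@(1, 11): e=[132,0,0] → ·  [on edge]
    (1,6)@(3, 13): e=[92,4,36] → █
    (2,6)@(5, 13): e=[84,18,30] → █
    (3,6)@(7, 13): e=[76,32,24] → █
    (4,6)@(9, 13): e=[68,46,18] → █
    (5,6)@(11, 13): e=[60,60,12] → █
    (6,6)@(13, 13): e=[52,74,6] → █
    (7,6)@(15, 13): e=[44,88,0] → ·  [on edge]
    (1,7)@(3, 15): e=[60,-6,78] → ·
    (2,7)@(5, 15): e=[52,8,72] → █
    (7,7)@(15, 15): e=[12,78,42] → █
    (8,7)@(17, 15): e=[4,92,36] → █
  covered (15 px):
    · · · · · · · · · · · ·
    · · · · · · · · · · · ·
    · · · · · · · · · · · ·
    · · · · · · · · · · · ·
    · · · · · · · · · · · ·
    · · · · · · · · · · · ·
    · █ █ █ █ █ █ · · · · ·
    · · █ █ █ █ █ █ █ · · ·
    · · · █ █ · · · · · · ·
    · · · · · · · · · · · ·
    · · · · · · · · · · · ·
T1:
  2·area = 96
  edge (14, 2)→(22, 18): d=(8,16) right/bottom  bias=-1
  edge (22, 18)→(18, 22): d=(-4,4) right/bottom  bias=-1
  edge (18, 22)→(14, 2): d=(-4,-20) top-left  bias=+0
    (7,2)@(15, 5): e=[8,80,8] → █
    (8,2)@(17, 5): e=[-24,72,48] → ·
    (7,3)@(15, 7): e=[24,72,0] → █  [on edge]
    (8,3)@(17, 7): e=[-8,64,40] → ·
    (7,4)@(15, 9): e=[40,64,-8] → ·
    (8,4)@(17, 9): e=[8,56,32] → █
    (9,4)@(19, 9): e=[-24,48,72] → ·
    (8,5)@(17, 11): e=[24,48,24] → █
    (9,5)@(19, 11): e=[-8,40,64] → ·
    (8,6)@(17, 13): e=[40,40,16] → █
    (9,6)@(19, 13): e=[8,32,56] → █
    (10,6)@(21, 13): e=[-24,24,96] → ·
    (8,8)@(17, 17): e=[72,24,0] → █  [on edge]
    (11,8)@(23, 17): e=[-24,0,120] → ·  [on edge]
    (10,9)@(21, 19): e=[24,0,72] → ·  [on edge]
    (9,10)@(19, 21): e=[72,0,24] → ·  [on edge]
  covered (12 px):
    · · · · · · · · · · · ·
    · · · · · · · · · · · ·
    · · · · · · · █ · · · ·
    · · · · · · · █ · · · ·
    · · · · · · · · █ · · ·
    · · · · · · · · █ · · ·
    · · · · · · · · █ █ · ·
    · · · · · · · · █ █ · ·
    · · · · · · · · █ █ █ ·
    · · · · · · · · · █ · ·
    · · · · · · · · · · · ·

Result: 27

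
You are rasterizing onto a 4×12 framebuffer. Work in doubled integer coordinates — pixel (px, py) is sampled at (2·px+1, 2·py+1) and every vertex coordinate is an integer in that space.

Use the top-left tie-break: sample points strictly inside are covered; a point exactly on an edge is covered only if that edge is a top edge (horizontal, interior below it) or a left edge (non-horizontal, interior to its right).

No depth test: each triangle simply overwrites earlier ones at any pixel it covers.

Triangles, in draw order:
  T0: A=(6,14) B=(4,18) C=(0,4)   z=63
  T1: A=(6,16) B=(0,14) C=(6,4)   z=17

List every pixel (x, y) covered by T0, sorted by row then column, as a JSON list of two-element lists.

T0:
  2·area = 44
  edge (6, 14)→(4, 18): d=(-2,4) right/bottom  bias=-1
  edge (4, 18)→(0, 4): d=(-4,-14) top-left  bias=+0
  edge (0, 4)→(6, 14): d=(6,10) right/bottom  bias=-1
    (0,3)@(1, 7): e=[34,2,8] → X
    (1,3)@(3, 7): e=[26,30,-12] → .
    (0,4)@(1, 9): e=[30,-6,20] → .
    (1,4)@(3, 9): e=[22,22,0] → .  [on edge]
    (1,5)@(3, 11): e=[18,14,12] → X
    (2,5)@(5, 11): e=[10,42,-8] → .
    (1,6)@(3, 13): e=[14,6,24] → X
    (2,6)@(5, 13): e=[6,34,4] → X
    (3,6)@(7, 13): e=[-2,62,-16] → .
    (1,7)@(3, 15): e=[10,-2,36] → .
    (2,7)@(5, 15): e=[2,26,16] → X
    (3,7)@(7, 15): e=[-6,54,-4] → .
  covered (5 px):
    . . . .
    . . . .
    . . . .
    X . . .
    . . . .
    . X . .
    . X X .
    . . X .
    . . . .
    . . . .
    . . . .
    . . . .
T1:
  2·area = 72
  edge (6, 16)→(0, 14): d=(-6,-2) top-left  bias=+0
  edge (0, 14)→(6, 4): d=(6,-10) top-left  bias=+0
  edge (6, 4)→(6, 16): d=(0,12) right/bottom  bias=-1
    (2,3)@(5, 7): e=[52,8,12] → X
    (3,3)@(7, 7): e=[56,28,-12] → .
    (1,4)@(3, 9): e=[36,0,36] → X  [on edge]
    (3,4)@(7, 9): e=[44,40,-12] → .
    (1,5)@(3, 11): e=[24,12,36] → X
    (3,5)@(7, 11): e=[32,52,-12] → .
    (0,6)@(1, 13): e=[8,4,60] → X
    (3,6)@(7, 13): e=[20,64,-12] → .
    (0,7)@(1, 15): e=[-4,16,60] → .
    (1,7)@(3, 15): e=[0,36,36] → X  [on edge]
    (3,7)@(7, 15): e=[8,76,-12] → .
    (1,8)@(3, 17): e=[-12,48,36] → .
  covered (10 px):
    . . . .
    . . . .
    . . . .
    . . X .
    . X X .
    . X X .
    X X X .
    . X X .
    . . . .
    . . . .
    . . . .
    . . . .

Result: [[0,3],[1,5],[1,6],[2,6],[2,7]]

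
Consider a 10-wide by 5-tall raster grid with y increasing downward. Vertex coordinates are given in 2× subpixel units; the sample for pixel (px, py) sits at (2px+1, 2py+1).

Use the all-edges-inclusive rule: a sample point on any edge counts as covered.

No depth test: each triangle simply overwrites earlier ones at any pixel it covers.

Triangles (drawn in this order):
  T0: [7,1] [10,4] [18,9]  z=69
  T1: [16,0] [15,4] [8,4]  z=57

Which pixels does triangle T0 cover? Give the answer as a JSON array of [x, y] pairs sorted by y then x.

T0:
  2·area = 9  (B↔C swapped to make it positive)
  edge (7, 1)→(18, 9): d=(11,8) inclusive
  edge (18, 9)→(10, 4): d=(-8,-5) inclusive
  edge (10, 4)→(7, 1): d=(-3,-3) inclusive
    (3,0)@(7, 1): e=[0,9,0] → █  [on edge]
    (4,0)@(9, 1): e=[-16,19,6] → ·
    (3,1)@(7, 3): e=[22,-7,-6] → ·
    (4,1)@(9, 3): e=[6,3,0] → █  [on edge]
    (5,1)@(11, 3): e=[-10,13,6] → ·
    (4,2)@(9, 5): e=[28,-13,-6] → ·
    (5,2)@(11, 5): e=[12,-3,0] → ·  [on edge]
    (6,3)@(13, 7): e=[18,-9,0] → ·  [on edge]
    (7,3)@(15, 7): e=[2,1,6] → █
    (8,3)@(17, 7): e=[-14,11,12] → ·
    (7,4)@(15, 9): e=[24,-15,0] → ·  [on edge]
  covered (3 px):
    · · · █ · · · · · ·
    · · · · █ · · · · ·
    · · · · · · · · · ·
    · · · · · · · █ · ·
    · · · · · · · · · ·
T1:
  2·area = 28
  edge (16, 0)→(15, 4): d=(-1,4) inclusive
  edge (15, 4)→(8, 4): d=(-7,0) inclusive
  edge (8, 4)→(16, 0): d=(8,-4) inclusive
    (7,0)@(15, 1): e=[3,21,4] → █
    (8,0)@(17, 1): e=[-5,21,12] → ·
    (5,1)@(11, 3): e=[17,7,4] → █
    (6,1)@(13, 3): e=[9,7,12] → █
    (8,1)@(17, 3): e=[-7,7,28] → ·
    (5,2)@(11, 5): e=[15,-7,20] → ·
    (6,2)@(13, 5): e=[7,-7,28] → ·
    (7,2)@(15, 5): e=[-1,-7,36] → ·
  covered (4 px):
    · · · · · · · █ · ·
    · · · · · █ █ █ · ·
    · · · · · · · · · ·
    · · · · · · · · · ·
    · · · · · · · · · ·

Final: [[3,0],[4,1],[7,3]]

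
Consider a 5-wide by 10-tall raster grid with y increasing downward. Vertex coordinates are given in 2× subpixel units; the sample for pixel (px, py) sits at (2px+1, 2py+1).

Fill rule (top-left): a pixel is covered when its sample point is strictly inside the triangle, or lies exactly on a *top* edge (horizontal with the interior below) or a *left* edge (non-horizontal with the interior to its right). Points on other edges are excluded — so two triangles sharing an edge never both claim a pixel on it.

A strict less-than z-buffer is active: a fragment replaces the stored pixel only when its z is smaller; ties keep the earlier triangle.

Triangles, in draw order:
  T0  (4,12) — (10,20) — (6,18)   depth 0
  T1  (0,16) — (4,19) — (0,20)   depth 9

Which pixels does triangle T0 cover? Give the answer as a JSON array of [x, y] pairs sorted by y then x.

T0:
  2·area = 20
  edge (4, 12)→(10, 20): d=(6,8) right/bottom  bias=-1
  edge (10, 20)→(6, 18): d=(-4,-2) top-left  bias=+0
  edge (6, 18)→(4, 12): d=(-2,-6) top-left  bias=+0
    (0,1)@(1, 3): e=[-30,50,0] → .  [on edge]
    (1,4)@(3, 9): e=[-10,30,0] → .  [on edge]
    (2,7)@(5, 15): e=[10,10,0] → X  [on edge]
    (3,7)@(7, 15): e=[-6,14,12] → .
    (2,8)@(5, 17): e=[22,2,-4] → .
    (3,8)@(7, 17): e=[6,6,8] → X
    (4,8)@(9, 17): e=[-10,10,20] → .
    (3,9)@(7, 19): e=[18,-2,4] → .
    (4,9)@(9, 19): e=[2,2,16] → X
  covered (3 px):
    . . . . .
    . . . . .
    . . . . .
    . . . . .
    . . . . .
    . . . . .
    . . . . .
    . . X . .
    . . . X .
    . . . . X
T1:
  2·area = 16
  edge (0, 16)→(4, 19): d=(4,3) right/bottom  bias=-1
  edge (4, 19)→(0, 20): d=(-4,1) right/bottom  bias=-1
  edge (0, 20)→(0, 16): d=(0,-4) top-left  bias=+0
    (0,8)@(1, 17): e=[1,11,4] → X
    (1,8)@(3, 17): e=[-5,9,12] → .
    (0,9)@(1, 19): e=[9,3,4] → X
    (1,9)@(3, 19): e=[3,1,12] → X
    (2,9)@(5, 19): e=[-3,-1,20] → .
  covered (3 px):
    . . . . .
    . . . . .
    . . . . .
    . . . . .
    . . . . .
    . . . . .
    . . . . .
    . . . . .
    X . . . .
    X X . . .

Answer: [[2,7],[3,8],[4,9]]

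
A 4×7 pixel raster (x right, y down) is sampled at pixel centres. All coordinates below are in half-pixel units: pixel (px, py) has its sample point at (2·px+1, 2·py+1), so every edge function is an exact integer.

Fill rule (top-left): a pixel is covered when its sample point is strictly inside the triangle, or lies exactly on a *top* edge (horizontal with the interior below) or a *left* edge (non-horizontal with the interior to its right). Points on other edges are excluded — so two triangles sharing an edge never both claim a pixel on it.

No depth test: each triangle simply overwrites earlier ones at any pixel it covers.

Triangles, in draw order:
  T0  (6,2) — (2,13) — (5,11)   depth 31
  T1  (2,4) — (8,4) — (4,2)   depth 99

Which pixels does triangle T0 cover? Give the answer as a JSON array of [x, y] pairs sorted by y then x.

T0:
  2·area = 25  (B↔C swapped to make it positive)
  edge (6, 2)→(5, 11): d=(-1,9) right/bottom  bias=-1
  edge (5, 11)→(2, 13): d=(-3,2) right/bottom  bias=-1
  edge (2, 13)→(6, 2): d=(4,-11) top-left  bias=+0
    (2,2)@(5, 5): e=[6,18,1] → #
    (3,2)@(7, 5): e=[-12,14,23] → ·
    (2,3)@(5, 7): e=[4,12,9] → #
    (3,3)@(7, 7): e=[-14,8,31] → ·
    (2,4)@(5, 9): e=[2,6,17] → #
    (3,4)@(7, 9): e=[-16,2,39] → ·
    (1,5)@(3, 11): e=[18,4,3] → #
    (2,5)@(5, 11): e=[0,0,25] → ·  [on edge]
    (1,6)@(3, 13): e=[16,-2,11] → ·
  covered (4 px):
    · · · ·
    · · · ·
    · · # ·
    · · # ·
    · · # ·
    · # · ·
    · · · ·
T1:
  2·area = 12  (B↔C swapped to make it positive)
  edge (2, 4)→(4, 2): d=(2,-2) top-left  bias=+0
  edge (4, 2)→(8, 4): d=(4,2) right/bottom  bias=-1
  edge (8, 4)→(2, 4): d=(-6,0) right/bottom  bias=-1
    (2,0)@(5, 1): e=[0,-6,18] → ·  [on edge]
    (1,1)@(3, 3): e=[0,6,6] → #  [on edge]
    (2,1)@(5, 3): e=[4,2,6] → #
    (3,1)@(7, 3): e=[8,-2,6] → ·
    (0,2)@(1, 5): e=[0,18,-6] → ·  [on edge]
    (1,2)@(3, 5): e=[4,14,-6] → ·
    (2,2)@(5, 5): e=[8,10,-6] → ·
  covered (2 px):
    · · · ·
    · # # ·
    · · · ·
    · · · ·
    · · · ·
    · · · ·
    · · · ·

Result: [[2,2],[2,3],[2,4],[1,5]]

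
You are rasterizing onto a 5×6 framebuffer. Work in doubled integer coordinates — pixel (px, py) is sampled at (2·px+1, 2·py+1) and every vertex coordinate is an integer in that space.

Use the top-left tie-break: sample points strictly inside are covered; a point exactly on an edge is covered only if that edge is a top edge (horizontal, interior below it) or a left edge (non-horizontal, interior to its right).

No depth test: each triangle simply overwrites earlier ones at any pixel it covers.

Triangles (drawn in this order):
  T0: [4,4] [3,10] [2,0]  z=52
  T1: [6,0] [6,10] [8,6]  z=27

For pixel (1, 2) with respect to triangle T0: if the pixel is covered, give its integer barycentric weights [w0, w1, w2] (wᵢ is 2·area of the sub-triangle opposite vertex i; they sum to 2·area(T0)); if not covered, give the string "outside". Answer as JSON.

T0:
  2·area = 16
  edge (4, 4)→(3, 10): d=(-1,6) right/bottom  bias=-1
  edge (3, 10)→(2, 0): d=(-1,-10) top-left  bias=+0
  edge (2, 0)→(4, 4): d=(2,4) right/bottom  bias=-1
    (1,1)@(3, 3): e=[7,7,2] → █
    (2,1)@(5, 3): e=[-5,27,-6] → ·
    (1,2)@(3, 5): e=[5,5,6] → █
    (2,2)@(5, 5): e=[-7,25,-2] → ·
    (1,3)@(3, 7): e=[3,3,10] → █
    (2,3)@(5, 7): e=[-9,23,2] → ·
    (1,4)@(3, 9): e=[1,1,14] → █
    (2,4)@(5, 9): e=[-11,21,6] → ·
    (1,5)@(3, 11): e=[-1,-1,18] → ·
  covered (4 px):
    · · · · ·
    · █ · · ·
    · █ · · ·
    · █ · · ·
    · █ · · ·
    · · · · ·
T1:
  2·area = 20  (B↔C swapped to make it positive)
  edge (6, 0)→(8, 6): d=(2,6) right/bottom  bias=-1
  edge (8, 6)→(6, 10): d=(-2,4) right/bottom  bias=-1
  edge (6, 10)→(6, 0): d=(0,-10) top-left  bias=+0
    (3,1)@(7, 3): e=[0,10,10] → ·  [on edge]
    (3,2)@(7, 5): e=[4,6,10] → █
    (4,2)@(9, 5): e=[-8,-2,30] → ·
    (3,3)@(7, 7): e=[8,2,10] → █
    (4,3)@(9, 7): e=[-4,-6,30] → ·
    (3,4)@(7, 9): e=[12,-2,10] → ·
    (4,4)@(9, 9): e=[0,-10,30] → ·  [on edge]
  covered (2 px):
    · · · · ·
    · · · · ·
    · · · █ ·
    · · · █ ·
    · · · · ·
    · · · · ·

Result: [5,6,5]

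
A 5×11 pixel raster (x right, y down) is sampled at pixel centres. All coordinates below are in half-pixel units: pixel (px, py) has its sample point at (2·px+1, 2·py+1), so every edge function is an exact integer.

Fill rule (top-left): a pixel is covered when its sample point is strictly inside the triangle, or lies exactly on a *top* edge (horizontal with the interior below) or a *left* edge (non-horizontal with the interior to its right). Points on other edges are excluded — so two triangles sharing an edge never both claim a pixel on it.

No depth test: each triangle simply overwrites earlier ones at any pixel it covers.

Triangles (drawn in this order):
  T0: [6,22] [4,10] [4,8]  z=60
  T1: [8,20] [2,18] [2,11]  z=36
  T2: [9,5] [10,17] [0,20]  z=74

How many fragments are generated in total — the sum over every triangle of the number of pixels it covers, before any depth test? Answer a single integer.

T0:
  2·area = 4
  edge (6, 22)→(4, 10): d=(-2,-12) top-left  bias=+0
  edge (4, 10)→(4, 8): d=(0,-2) top-left  bias=+0
  edge (4, 8)→(6, 22): d=(2,14) right/bottom  bias=-1
    (1,0)@(3, 1): e=[6,-2,0] → .  [on edge]
    (2,7)@(5, 15): e=[2,2,0] → .  [on edge]
  covered (0 px):
    . . . . .
    . . . . .
    . . . . .
    . . . . .
    . . . . .
    . . . . .
    . . . . .
    . . . . .
    . . . . .
    . . . . .
    . . . . .
T1:
  2·area = 42
  edge (8, 20)→(2, 18): d=(-6,-2) top-left  bias=+0
  edge (2, 18)→(2, 11): d=(0,-7) top-left  bias=+0
  edge (2, 11)→(8, 20): d=(6,9) right/bottom  bias=-1
    (1,6)@(3, 13): e=[32,7,3] → X
    (2,6)@(5, 13): e=[36,21,-15] → .
    (1,7)@(3, 15): e=[20,7,15] → X
    (2,7)@(5, 15): e=[24,21,-3] → .
    (1,8)@(3, 17): e=[8,7,27] → X
    (2,8)@(5, 17): e=[12,21,9] → X
    (3,8)@(7, 17): e=[16,35,-9] → .
    (1,9)@(3, 19): e=[-4,7,39] → .
    (2,9)@(5, 19): e=[0,21,21] → X  [on edge]
    (3,9)@(7, 19): e=[4,35,3] → X
    (4,9)@(9, 19): e=[8,49,-15] → .
    (2,10)@(5, 21): e=[-12,21,33] → .
  covered (6 px):
    . . . . .
    . . . . .
    . . . . .
    . . . . .
    . . . . .
    . . . . .
    . X . . .
    . X . . .
    . X X . .
    . . X X .
    . . . . .
T2:
  2·area = 123
  edge (9, 5)→(10, 17): d=(1,12) right/bottom  bias=-1
  edge (10, 17)→(0, 20): d=(-10,3) right/bottom  bias=-1
  edge (0, 20)→(9, 5): d=(9,-15) top-left  bias=+0
    (4,2)@(9, 5): e=[0,123,0] → .  [on edge]
    (4,3)@(9, 7): e=[2,103,18] → X
    (3,4)@(7, 9): e=[28,89,6] → X
    (3,5)@(7, 11): e=[30,69,24] → X
    (2,6)@(5, 13): e=[56,55,12] → X
    (1,7)@(3, 15): e=[82,41,0] → X  [on edge]
    (1,8)@(3, 17): e=[84,21,18] → X
    (0,9)@(1, 19): e=[110,7,6] → X
    (2,9)@(5, 19): e=[62,-5,66] → .
    (3,9)@(7, 19): e=[38,-11,96] → .
    (4,9)@(9, 19): e=[14,-17,126] → .
    (0,10)@(1, 21): e=[112,-13,24] → .
  covered (18 px):
    . . . . .
    . . . . .
    . . . . .
    . . . . X
    . . . X X
    . . . X X
    . . X X X
    . X X X X
    . X X X X
    X X . . .
    . . . . .

Final: 24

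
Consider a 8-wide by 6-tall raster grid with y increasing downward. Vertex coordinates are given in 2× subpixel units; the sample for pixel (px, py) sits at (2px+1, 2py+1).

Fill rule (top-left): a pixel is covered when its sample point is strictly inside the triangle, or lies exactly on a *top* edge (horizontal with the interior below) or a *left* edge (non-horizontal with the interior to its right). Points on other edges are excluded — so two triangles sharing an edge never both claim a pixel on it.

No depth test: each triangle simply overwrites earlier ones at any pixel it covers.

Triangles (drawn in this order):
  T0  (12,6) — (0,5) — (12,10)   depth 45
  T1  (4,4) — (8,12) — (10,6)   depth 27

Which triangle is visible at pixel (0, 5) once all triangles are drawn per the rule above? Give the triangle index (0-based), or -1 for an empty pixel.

T0:
  2·area = 48  (B↔C swapped to make it positive)
  edge (12, 6)→(12, 10): d=(0,4) right/bottom  bias=-1
  edge (12, 10)→(0, 5): d=(-12,-5) top-left  bias=+0
  edge (0, 5)→(12, 6): d=(12,1) right/bottom  bias=-1
    (2,3)@(5, 7): e=[28,1,19] → X
    (3,3)@(7, 7): e=[20,11,17] → X
    (4,3)@(9, 7): e=[12,21,15] → X
    (5,3)@(11, 7): e=[4,31,13] → X
    (6,3)@(13, 7): e=[-4,41,11] → .
    (2,4)@(5, 9): e=[28,-23,43] → .
    (3,4)@(7, 9): e=[20,-13,41] → .
    (4,4)@(9, 9): e=[12,-3,39] → .
    (5,4)@(11, 9): e=[4,7,37] → X
    (6,4)@(13, 9): e=[-4,17,35] → .
    (5,5)@(11, 11): e=[4,-17,61] → .
  covered (5 px):
    . . . . . . . .
    . . . . . . . .
    . . . . . . . .
    . . X X X X . .
    . . . . . X . .
    . . . . . . . .
T1:
  2·area = 40  (B↔C swapped to make it positive)
  edge (4, 4)→(10, 6): d=(6,2) right/bottom  bias=-1
  edge (10, 6)→(8, 12): d=(-2,6) right/bottom  bias=-1
  edge (8, 12)→(4, 4): d=(-4,-8) top-left  bias=+0
    (0,1)@(1, 3): e=[0,60,-20] → .  [on edge]
    (5,1)@(11, 3): e=[-20,0,60] → .  [on edge]
    (2,2)@(5, 5): e=[4,32,4] → X
    (3,2)@(7, 5): e=[0,20,20] → .  [on edge]
    (2,3)@(5, 7): e=[16,28,-4] → .
    (3,3)@(7, 7): e=[12,16,12] → X
    (4,3)@(9, 7): e=[8,4,28] → X
    (5,3)@(11, 7): e=[4,-8,44] → .
    (6,3)@(13, 7): e=[0,-20,60] → .  [on edge]
    (3,4)@(7, 9): e=[24,12,4] → X
    (4,4)@(9, 9): e=[20,0,20] → .  [on edge]
    (3,5)@(7, 11): e=[36,8,-4] → .
  covered (4 px):
    . . . . . . . .
    . . . . . . . .
    . . X . . . . .
    . . . X X . . .
    . . . X . . . .
    . . . . . . . .

Z-buffer (winner per pixel, '.' = empty):
  . . . . . . . .
  . . . . . . . .
  . . 1 . . . . .
  . . 0 1 1 0 . .
  . . . 1 . 0 . .
  . . . . . . . .

Final: -1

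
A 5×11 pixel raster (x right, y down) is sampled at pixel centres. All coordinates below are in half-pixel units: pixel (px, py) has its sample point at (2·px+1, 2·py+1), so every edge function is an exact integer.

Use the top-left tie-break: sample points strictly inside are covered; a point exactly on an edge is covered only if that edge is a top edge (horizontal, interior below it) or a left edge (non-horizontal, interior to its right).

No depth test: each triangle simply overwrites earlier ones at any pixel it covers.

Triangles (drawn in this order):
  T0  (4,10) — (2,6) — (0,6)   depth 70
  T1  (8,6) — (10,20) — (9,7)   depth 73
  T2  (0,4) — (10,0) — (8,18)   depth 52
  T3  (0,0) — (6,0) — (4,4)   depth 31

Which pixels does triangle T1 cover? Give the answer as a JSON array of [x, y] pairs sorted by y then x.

T0:
  2·area = 8  (B↔C swapped to make it positive)
  edge (4, 10)→(0, 6): d=(-4,-4) top-left  bias=+0
  edge (0, 6)→(2, 6): d=(2,0) top-left  bias=+0
  edge (2, 6)→(4, 10): d=(2,4) right/bottom  bias=-1
    (0,3)@(1, 7): e=[0,2,6] → #  [on edge]
    (1,3)@(3, 7): e=[8,2,-2] → ·
    (0,4)@(1, 9): e=[-8,6,10] → ·
    (1,4)@(3, 9): e=[0,6,2] → #  [on edge]
    (2,4)@(5, 9): e=[8,6,-6] → ·
    (1,5)@(3, 11): e=[-8,10,6] → ·
    (2,5)@(5, 11): e=[0,10,-2] → ·  [on edge]
    (3,6)@(7, 13): e=[0,14,-6] → ·  [on edge]
    (4,7)@(9, 15): e=[0,18,-10] → ·  [on edge]
  covered (2 px):
    · · · · ·
    · · · · ·
    · · · · ·
    # · · · ·
    · # · · ·
    · · · · ·
    · · · · ·
    · · · · ·
    · · · · ·
    · · · · ·
    · · · · ·
T1:
  2·area = 12  (B↔C swapped to make it positive)
  edge (8, 6)→(9, 7): d=(1,1) right/bottom  bias=-1
  edge (9, 7)→(10, 20): d=(1,13) right/bottom  bias=-1
  edge (10, 20)→(8, 6): d=(-2,-14) top-left  bias=+0
    (1,0)@(3, 1): e=[0,72,-60] → ·  [on edge]
    (2,1)@(5, 3): e=[0,48,-36] → ·  [on edge]
    (3,2)@(7, 5): e=[0,24,-12] → ·  [on edge]
    (4,3)@(9, 7): e=[0,0,12] → ·  [on edge]
    (4,4)@(9, 9): e=[2,2,8] → #
    (4,5)@(9, 11): e=[4,4,4] → #
    (4,6)@(9, 13): e=[6,6,0] → #  [on edge]
    (4,7)@(9, 15): e=[8,8,-4] → ·
  covered (3 px):
    · · · · ·
    · · · · ·
    · · · · ·
    · · · · ·
    · · · · #
    · · · · #
    · · · · #
    · · · · ·
    · · · · ·
    · · · · ·
    · · · · ·
T2:
  2·area = 172
  edge (0, 4)→(10, 0): d=(10,-4) top-left  bias=+0
  edge (10, 0)→(8, 18): d=(-2,18) right/bottom  bias=-1
  edge (8, 18)→(0, 4): d=(-8,-14) top-left  bias=+0
    (4,0)@(9, 1): e=[6,16,150] → #
    (1,1)@(3, 3): e=[2,120,50] → #
    (2,1)@(5, 3): e=[10,84,78] → #
    (3,1)@(7, 3): e=[18,48,106] → #
    (0,2)@(1, 5): e=[14,152,6] → #
    (0,3)@(1, 7): e=[34,148,-10] → ·
    (1,3)@(3, 7): e=[42,112,18] → #
    (1,4)@(3, 9): e=[62,108,2] → #
    (4,4)@(9, 9): e=[86,0,86] → ·  [on edge]
    (1,5)@(3, 11): e=[82,104,-14] → ·
    (2,5)@(5, 11): e=[90,68,14] → #
    (4,5)@(9, 11): e=[106,-4,70] → ·
  covered (21 px):
    · · · · #
    · # # # #
    # # # # #
    · # # # #
    · # # # ·
    · · # # ·
    · · · # ·
    · · · # ·
    · · · · ·
    · · · · ·
    · · · · ·
T3:
  2·area = 24
  edge (0, 0)→(6, 0): d=(6,0) top-left  bias=+0
  edge (6, 0)→(4, 4): d=(-2,4) right/bottom  bias=-1
  edge (4, 4)→(0, 0): d=(-4,-4) top-left  bias=+0
    (0,0)@(1, 1): e=[6,18,0] → #  [on edge]
    (1,0)@(3, 1): e=[6,10,8] → #
    (2,0)@(5, 1): e=[6,2,16] → #
    (3,0)@(7, 1): e=[6,-6,24] → ·
    (0,1)@(1, 3): e=[18,14,-8] → ·
    (1,1)@(3, 3): e=[18,6,0] → #  [on edge]
    (2,1)@(5, 3): e=[18,-2,8] → ·
    (1,2)@(3, 5): e=[30,2,-8] → ·
    (2,2)@(5, 5): e=[30,-6,0] → ·  [on edge]
    (3,3)@(7, 7): e=[42,-18,0] → ·  [on edge]
    (4,4)@(9, 9): e=[54,-30,0] → ·  [on edge]
  covered (4 px):
    # # # · ·
    · # · · ·
    · · · · ·
    · · · · ·
    · · · · ·
    · · · · ·
    · · · · ·
    · · · · ·
    · · · · ·
    · · · · ·
    · · · · ·

Result: [[4,4],[4,5],[4,6]]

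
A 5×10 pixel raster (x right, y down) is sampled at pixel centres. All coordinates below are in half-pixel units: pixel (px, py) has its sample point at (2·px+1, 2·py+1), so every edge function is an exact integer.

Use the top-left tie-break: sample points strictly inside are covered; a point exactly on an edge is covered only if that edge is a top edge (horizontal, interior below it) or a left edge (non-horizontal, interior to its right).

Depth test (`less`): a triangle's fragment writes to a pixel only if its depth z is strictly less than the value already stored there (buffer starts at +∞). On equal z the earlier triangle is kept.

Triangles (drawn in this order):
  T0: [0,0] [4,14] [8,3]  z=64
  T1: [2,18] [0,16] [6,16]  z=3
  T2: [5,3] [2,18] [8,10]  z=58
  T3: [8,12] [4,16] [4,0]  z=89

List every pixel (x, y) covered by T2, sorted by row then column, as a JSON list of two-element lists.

T0:
  2·area = 100  (B↔C swapped to make it positive)
  edge (0, 0)→(8, 3): d=(8,3) right/bottom  bias=-1
  edge (8, 3)→(4, 14): d=(-4,11) right/bottom  bias=-1
  edge (4, 14)→(0, 0): d=(-4,-14) top-left  bias=+0
    (0,0)@(1, 1): e=[5,85,10] → #
    (1,0)@(3, 1): e=[-1,63,38] → ·
    (0,1)@(1, 3): e=[21,77,2] → #
    (1,1)@(3, 3): e=[15,55,30] → #
    (2,1)@(5, 3): e=[9,33,58] → #
    (3,1)@(7, 3): e=[3,11,86] → #
    (4,1)@(9, 3): e=[-3,-11,114] → ·
    (0,2)@(1, 5): e=[37,69,-6] → ·
    (1,2)@(3, 5): e=[31,47,22] → #
    (4,2)@(9, 5): e=[13,-19,106] → ·
    (1,3)@(3, 7): e=[47,39,14] → #
    (3,3)@(7, 7): e=[35,-5,70] → ·
  covered (13 px):
    # · · · ·
    # # # # ·
    · # # # ·
    · # # · ·
    · # # · ·
    · · # · ·
    · · · · ·
    · · · · ·
    · · · · ·
    · · · · ·
T1:
  2·area = 12
  edge (2, 18)→(0, 16): d=(-2,-2) top-left  bias=+0
  edge (0, 16)→(6, 16): d=(6,0) top-left  bias=+0
  edge (6, 16)→(2, 18): d=(-4,2) right/bottom  bias=-1
    (0,8)@(1, 17): e=[0,6,6] → #  [on edge]
    (1,8)@(3, 17): e=[4,6,2] → #
    (2,8)@(5, 17): e=[8,6,-2] → ·
    (0,9)@(1, 19): e=[-4,18,-2] → ·
    (1,9)@(3, 19): e=[0,18,-6] → ·  [on edge]
  covered (2 px):
    · · · · ·
    · · · · ·
    · · · · ·
    · · · · ·
    · · · · ·
    · · · · ·
    · · · · ·
    · · · · ·
    # # · · ·
    · · · · ·
T2:
  2·area = 66  (B↔C swapped to make it positive)
  edge (5, 3)→(8, 10): d=(3,7) right/bottom  bias=-1
  edge (8, 10)→(2, 18): d=(-6,8) right/bottom  bias=-1
  edge (2, 18)→(5, 3): d=(3,-15) top-left  bias=+0
    (2,1)@(5, 3): e=[0,66,0] → ·  [on edge]
    (2,2)@(5, 5): e=[6,54,6] → #
    (3,2)@(7, 5): e=[-8,38,36] → ·
    (2,3)@(5, 7): e=[12,42,12] → #
    (3,3)@(7, 7): e=[-2,26,42] → ·
    (2,4)@(5, 9): e=[18,30,18] → #
    (3,4)@(7, 9): e=[4,14,48] → #
    (4,4)@(9, 9): e=[-10,-2,78] → ·
    (2,5)@(5, 11): e=[24,18,24] → #
    (4,5)@(9, 11): e=[-4,-14,84] → ·
    (1,6)@(3, 13): e=[44,22,0] → #  [on edge]
    (3,6)@(7, 13): e=[16,-10,60] → ·
  covered (9 px):
    · · · · ·
    · · · · ·
    · · # · ·
    · · # · ·
    · · # # ·
    · · # # ·
    · # # · ·
    · # · · ·
    · · · · ·
    · · · · ·
T3:
  2·area = 64
  edge (8, 12)→(4, 16): d=(-4,4) right/bottom  bias=-1
  edge (4, 16)→(4, 0): d=(0,-16) top-left  bias=+0
  edge (4, 0)→(8, 12): d=(4,12) right/bottom  bias=-1
    (2,1)@(5, 3): e=[48,16,0] → ·  [on edge]
    (2,2)@(5, 5): e=[40,16,8] → #
    (3,2)@(7, 5): e=[32,48,-16] → ·
    (2,3)@(5, 7): e=[32,16,16] → #
    (3,3)@(7, 7): e=[24,48,-8] → ·
    (2,4)@(5, 9): e=[24,16,24] → #
    (3,4)@(7, 9): e=[16,48,0] → ·  [on edge]
    (2,5)@(5, 11): e=[16,16,32] → #
    (3,5)@(7, 11): e=[8,48,8] → #
    (4,5)@(9, 11): e=[0,80,-16] → ·  [on edge]
    (2,6)@(5, 13): e=[8,16,40] → #
    (3,6)@(7, 13): e=[0,48,16] → ·  [on edge]
    (2,7)@(5, 15): e=[0,16,48] → ·  [on edge]
    (4,7)@(9, 15): e=[-16,80,0] → ·  [on edge]
    (1,8)@(3, 17): e=[0,-16,80] → ·  [on edge]
    (0,9)@(1, 19): e=[0,-48,112] → ·  [on edge]
  covered (6 px):
    · · · · ·
    · · · · ·
    · · # · ·
    · · # · ·
    · · # · ·
    · · # # ·
    · · # · ·
    · · · · ·
    · · · · ·
    · · · · ·

Final: [[2,2],[2,3],[2,4],[3,4],[2,5],[3,5],[1,6],[2,6],[1,7]]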